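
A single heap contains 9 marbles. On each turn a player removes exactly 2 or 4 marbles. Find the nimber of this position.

1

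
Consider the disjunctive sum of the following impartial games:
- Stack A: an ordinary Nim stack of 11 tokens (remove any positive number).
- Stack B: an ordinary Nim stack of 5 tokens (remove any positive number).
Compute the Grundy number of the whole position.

14

Stack A is a plain Nim stack of size 11, so its Grundy value is 11.
Stack B is a plain Nim stack of size 5, so its Grundy value is 5.
The value of a disjunctive sum is the nim-sum of the parts.
Combined value = 11 ⊕ 5 = 14.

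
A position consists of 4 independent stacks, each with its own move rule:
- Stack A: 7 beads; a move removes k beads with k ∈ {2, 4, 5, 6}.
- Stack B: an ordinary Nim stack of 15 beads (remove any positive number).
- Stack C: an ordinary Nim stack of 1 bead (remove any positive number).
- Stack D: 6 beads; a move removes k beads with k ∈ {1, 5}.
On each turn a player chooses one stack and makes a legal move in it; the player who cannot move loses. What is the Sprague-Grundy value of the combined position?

13

Build the Grundy sequence for stack A with g(k) = mex{g(k−s) : s ∈ {2, 4, 5, 6}, s ≤ k}:
k:     0  1  2  3  4  5  6  7
g(k):  0  0  1  1  2  2  3  3
So g(7) = 3.
Stack B is a plain Nim stack of size 15, so its Grundy value is 15.
Stack C is a plain Nim stack of size 1, so its Grundy value is 1.
For stack D, compute g(0), g(1), … with moves {1, 5}:
g(0) = mex{} = 0
g(1) = mex{0} = 1
g(2) = mex{1} = 0
g(3) = mex{0} = 1
g(4) = mex{1} = 0
g(5) = mex{0} = 1
g(6) = mex{1} = 0
So g(6) = 0.
By the Sprague-Grundy theorem, the Grundy value of a sum of independent games is the XOR of the component values.
Combined value = 3 ⊕ 15 ⊕ 1 ⊕ 0 = 13.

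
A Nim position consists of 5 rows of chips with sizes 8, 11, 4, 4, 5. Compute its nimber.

Bitwise XOR of the heap sizes:
  1000  (8)
  1011  (11)
  0100  (4)
  0100  (4)
  0101  (5)
  ----
  0110  (6)

6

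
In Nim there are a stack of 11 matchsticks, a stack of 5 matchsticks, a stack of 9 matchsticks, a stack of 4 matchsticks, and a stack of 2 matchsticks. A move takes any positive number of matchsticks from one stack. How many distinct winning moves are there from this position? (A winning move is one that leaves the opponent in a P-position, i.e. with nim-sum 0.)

Compute the nim-sum pairwise:
11 ^ 5 = 14
14 ^ 9 = 7
7 ^ 4 = 3
3 ^ 2 = 1
The overall nim-sum is X = 1. A stack of size p has a winning move iff p XOR X < p (reduce it to p XOR X).
  11: 11 XOR 1 = 10 < 11 — winning move (to 10).
  5: 5 XOR 1 = 4 < 5 — winning move (to 4).
  9: 9 XOR 1 = 8 < 9 — winning move (to 8).
  4: 4 XOR 1 = 5 ≥ 4 — no move.
  2: 2 XOR 1 = 3 ≥ 2 — no move.
That gives 3 winning moves.

3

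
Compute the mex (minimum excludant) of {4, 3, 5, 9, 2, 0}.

0 is in the set but 1 is not, so the mex is 1.

1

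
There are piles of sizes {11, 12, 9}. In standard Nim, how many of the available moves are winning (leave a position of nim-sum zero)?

Nim-sum: 11 XOR 12 XOR 9 = 14.
The overall nim-sum is X = 14. A pile of size p has a winning move iff p XOR X < p (reduce it to p XOR X).
  11: 11 XOR 14 = 5 < 11 — winning move (to 5).
  12: 12 XOR 14 = 2 < 12 — winning move (to 2).
  9: 9 XOR 14 = 7 < 9 — winning move (to 7).
That gives 3 winning moves.

3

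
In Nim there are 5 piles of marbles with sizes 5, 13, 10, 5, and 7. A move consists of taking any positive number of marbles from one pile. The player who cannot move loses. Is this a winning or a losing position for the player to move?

Compute the nim-sum pairwise:
5 XOR 13 = 8
8 XOR 10 = 2
2 XOR 5 = 7
7 XOR 7 = 0
The nim-sum is 0, so this is a P-position: the player to move is in a losing position under optimal play.

Losing position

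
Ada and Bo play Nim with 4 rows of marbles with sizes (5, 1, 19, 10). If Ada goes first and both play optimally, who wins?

Ada wins

Write each in binary and XOR column by column:
  00101  (5)
  00001  (1)
  10011  (19)
  01010  (10)
  -----
  11101  (29)
The nim-sum is 29 ≠ 0, so this is an N-position: the player to move can win; Ada has a winning move.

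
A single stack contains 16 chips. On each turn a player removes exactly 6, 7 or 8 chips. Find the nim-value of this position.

0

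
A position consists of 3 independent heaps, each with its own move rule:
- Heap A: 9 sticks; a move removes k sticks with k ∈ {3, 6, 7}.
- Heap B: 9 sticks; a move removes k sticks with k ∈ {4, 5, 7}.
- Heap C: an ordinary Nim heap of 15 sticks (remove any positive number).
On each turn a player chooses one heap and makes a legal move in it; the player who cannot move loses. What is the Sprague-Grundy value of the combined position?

Build the Grundy sequence for heap A with g(k) = mex{g(k−s) : s ∈ {3, 6, 7}, s ≤ k}:
g(0) = mex{} = 0
g(1) = mex{} = 0
g(2) = mex{} = 0
g(3) = mex{0} = 1
g(4) = mex{0} = 1
g(5) = mex{0} = 1
g(6) = mex{0,1} = 2
g(7) = mex{0,1} = 2
g(8) = mex{0,1} = 2
g(9) = mex{0,1,2} = 3
So g(9) = 3.
Build the Grundy sequence for heap B with g(k) = mex{g(k−s) : s ∈ {4, 5, 7}, s ≤ k}:
g(0) = mex{} = 0
g(1) = mex{} = 0
g(2) = mex{} = 0
g(3) = mex{} = 0
g(4) = mex{0} = 1
g(5) = mex{0} = 1
g(6) = mex{0} = 1
g(7) = mex{0} = 1
g(8) = mex{0,1} = 2
g(9) = mex{0,1} = 2
So g(9) = 2.
Heap C is a plain Nim heap of size 15, so its Grundy value is 15.
By the Sprague-Grundy theorem, the Grundy value of a sum of independent games is the XOR of the component values.
Combined value = 3 XOR 2 XOR 15 = 14.

14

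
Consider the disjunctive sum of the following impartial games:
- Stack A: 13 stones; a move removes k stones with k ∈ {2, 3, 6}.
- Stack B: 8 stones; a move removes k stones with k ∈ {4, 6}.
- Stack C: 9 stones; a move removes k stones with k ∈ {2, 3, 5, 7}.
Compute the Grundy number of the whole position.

0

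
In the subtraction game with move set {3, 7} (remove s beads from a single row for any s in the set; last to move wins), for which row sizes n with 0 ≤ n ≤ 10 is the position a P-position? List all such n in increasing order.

Grundy values for subtraction set {3, 7}:
g(0) = mex{} = 0
g(1) = mex{} = 0
g(2) = mex{} = 0
g(3) = mex{0} = 1
g(4) = mex{0} = 1
g(5) = mex{0} = 1
g(6) = mex{1} = 0
g(7) = mex{0,1} = 2
g(8) = mex{0,1} = 2
g(9) = mex{0} = 1
g(10) = mex{1,2} = 0
The P-positions (g = 0) in 0..10 are 0, 1, 2, 6, 10.

0, 1, 2, 6, 10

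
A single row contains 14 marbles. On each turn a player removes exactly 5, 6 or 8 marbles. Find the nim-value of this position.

0

Grundy values for subtraction set {5, 6, 8}:
g(0) = mex{} = 0
g(1) = mex{} = 0
g(2) = mex{} = 0
g(3) = mex{} = 0
g(4) = mex{} = 0
g(5) = mex{0} = 1
g(6) = mex{0} = 1
g(7) = mex{0} = 1
g(8) = mex{0} = 1
g(9) = mex{0} = 1
g(10) = mex{0,1} = 2
g(11) = mex{0,1} = 2
g(12) = mex{0,1} = 2
g(13) = mex{1} = 0
g(14) = mex{1} = 0
So g(14) = 0.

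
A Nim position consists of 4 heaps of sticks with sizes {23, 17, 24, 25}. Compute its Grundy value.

7

Bitwise XOR of the heap sizes:
  10111  (23)
  10001  (17)
  11000  (24)
  11001  (25)
  -----
  00111  (7)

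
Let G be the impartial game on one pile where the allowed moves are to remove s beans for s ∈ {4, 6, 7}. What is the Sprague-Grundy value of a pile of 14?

0

Compute g(0), g(1), … for moves {4, 6, 7}:
k:     0  1  2  3  4  5  6  7  8  9 10 11 12 13 14
g(k):  0  0  0  0  1  1  1  1  2  2  2  0  0  0  0
So g(14) = 0.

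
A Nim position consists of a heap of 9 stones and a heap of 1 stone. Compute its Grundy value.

Nim-sum: 9 ^ 1 = 8.

8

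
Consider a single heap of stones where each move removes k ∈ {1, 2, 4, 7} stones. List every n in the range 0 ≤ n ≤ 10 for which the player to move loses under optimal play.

0, 3, 6, 9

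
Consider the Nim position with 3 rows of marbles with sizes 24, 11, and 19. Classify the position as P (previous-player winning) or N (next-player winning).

P-position

Compute the nim-sum pairwise:
24 XOR 11 = 19
19 XOR 19 = 0
The nim-sum is 0, so this is a P-position: the player to move is in a losing position under optimal play.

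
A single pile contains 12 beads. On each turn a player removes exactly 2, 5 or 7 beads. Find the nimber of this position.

Compute g(0), g(1), … for moves {2, 5, 7}:
k:     0  1  2  3  4  5  6  7  8  9 10 11 12
g(k):  0  0  1  1  0  2  1  3  2  2  0  3  1
So g(12) = 1.

1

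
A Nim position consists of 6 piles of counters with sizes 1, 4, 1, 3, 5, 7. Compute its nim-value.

Nim-sum: 1 XOR 4 XOR 1 XOR 3 XOR 5 XOR 7 = 5.

5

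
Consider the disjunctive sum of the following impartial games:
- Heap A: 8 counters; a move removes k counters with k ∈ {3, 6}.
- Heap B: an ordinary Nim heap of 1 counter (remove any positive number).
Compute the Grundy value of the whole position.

Build the Grundy sequence for heap A with g(k) = mex{g(k−s) : s ∈ {3, 6}, s ≤ k}:
g(0) = mex{} = 0
g(1) = mex{} = 0
g(2) = mex{} = 0
g(3) = mex{0} = 1
g(4) = mex{0} = 1
g(5) = mex{0} = 1
g(6) = mex{0,1} = 2
g(7) = mex{0,1} = 2
g(8) = mex{0,1} = 2
So g(8) = 2.
Heap B is a plain Nim heap of size 1, so its Grundy value is 1.
The value of a disjunctive sum is the nim-sum of the parts.
Combined value = 2 ⊕ 1 = 3.

3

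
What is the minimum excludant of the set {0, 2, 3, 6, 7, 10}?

1

0 is in the set but 1 is not, so the mex is 1.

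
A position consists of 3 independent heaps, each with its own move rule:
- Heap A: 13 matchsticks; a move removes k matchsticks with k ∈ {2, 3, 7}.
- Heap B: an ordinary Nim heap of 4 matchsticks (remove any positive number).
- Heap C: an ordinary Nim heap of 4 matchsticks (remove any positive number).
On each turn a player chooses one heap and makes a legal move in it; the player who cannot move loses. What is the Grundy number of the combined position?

Build the Grundy sequence for heap A with g(k) = mex{g(k−s) : s ∈ {2, 3, 7}, s ≤ k}:
g(0) = mex{} = 0
g(1) = mex{} = 0
g(2) = mex{0} = 1
g(3) = mex{0} = 1
g(4) = mex{0,1} = 2
g(5) = mex{1} = 0
g(6) = mex{1,2} = 0
g(7) = mex{0,2} = 1
g(8) = mex{0} = 1
g(9) = mex{0,1} = 2
g(10) = mex{1} = 0
g(11) = mex{1,2} = 0
g(12) = mex{0,2} = 1
g(13) = mex{0} = 1
So g(13) = 1.
Heap B is a plain Nim heap of size 4, so its Grundy value is 4.
Heap C is a plain Nim heap of size 4, so its Grundy value is 4.
The value of a disjunctive sum is the nim-sum of the parts.
Combined value = 1 ⊕ 4 ⊕ 4 = 1.

1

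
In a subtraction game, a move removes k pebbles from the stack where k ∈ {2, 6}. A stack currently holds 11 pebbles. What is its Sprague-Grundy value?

1

Grundy values for subtraction set {2, 6}:
g(0) = mex{} = 0
g(1) = mex{} = 0
g(2) = mex{0} = 1
g(3) = mex{0} = 1
g(4) = mex{1} = 0
g(5) = mex{1} = 0
g(6) = mex{0} = 1
g(7) = mex{0} = 1
g(8) = mex{1} = 0
g(9) = mex{1} = 0
g(10) = mex{0} = 1
g(11) = mex{0} = 1
So g(11) = 1.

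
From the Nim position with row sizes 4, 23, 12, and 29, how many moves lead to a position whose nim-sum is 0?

Bitwise XOR of the heap sizes:
  00100  (4)
  10111  (23)
  01100  (12)
  11101  (29)
  -----
  00010  (2)
The overall nim-sum is X = 2. A row of size p has a winning move iff p XOR X < p (reduce it to p XOR X).
  4: 4 XOR 2 = 6 ≥ 4 — no move.
  23: 23 XOR 2 = 21 < 23 — winning move (to 21).
  12: 12 XOR 2 = 14 ≥ 12 — no move.
  29: 29 XOR 2 = 31 ≥ 29 — no move.
That gives 1 winning move.

1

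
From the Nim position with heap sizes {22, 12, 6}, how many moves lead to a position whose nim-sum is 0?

1

Nim-sum: 22 ⊕ 12 ⊕ 6 = 28.
The overall nim-sum is X = 28. A heap of size p has a winning move iff p XOR X < p (reduce it to p XOR X).
  22: 22 XOR 28 = 10 < 22 — winning move (to 10).
  12: 12 XOR 28 = 16 ≥ 12 — no move.
  6: 6 XOR 28 = 26 ≥ 6 — no move.
That gives 1 winning move.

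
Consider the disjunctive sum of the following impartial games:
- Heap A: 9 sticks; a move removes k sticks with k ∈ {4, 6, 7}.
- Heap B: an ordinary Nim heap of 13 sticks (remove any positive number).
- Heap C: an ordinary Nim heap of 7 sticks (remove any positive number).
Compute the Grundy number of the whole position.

8

Grundy values for heap A (subtraction set {4, 6, 7}):
g(0) = mex{} = 0
g(1) = mex{} = 0
g(2) = mex{} = 0
g(3) = mex{} = 0
g(4) = mex{0} = 1
g(5) = mex{0} = 1
g(6) = mex{0} = 1
g(7) = mex{0} = 1
g(8) = mex{0,1} = 2
g(9) = mex{0,1} = 2
So g(9) = 2.
Heap B is a plain Nim heap of size 13, so its Grundy value is 13.
Heap C is a plain Nim heap of size 7, so its Grundy value is 7.
By the Sprague-Grundy theorem, the Grundy value of a sum of independent games is the XOR of the component values.
Combined value = 2 XOR 13 XOR 7 = 8.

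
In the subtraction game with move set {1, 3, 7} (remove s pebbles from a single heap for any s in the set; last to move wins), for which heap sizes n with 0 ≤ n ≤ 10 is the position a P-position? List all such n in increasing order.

0, 2, 4, 6, 8, 10

Build the Grundy sequence with g(k) = mex{g(k−s) : s ∈ {1, 3, 7}, s ≤ k}:
g(0) = mex{} = 0
g(1) = mex{0} = 1
g(2) = mex{1} = 0
g(3) = mex{0} = 1
g(4) = mex{1} = 0
g(5) = mex{0} = 1
g(6) = mex{1} = 0
g(7) = mex{0} = 1
g(8) = mex{1} = 0
g(9) = mex{0} = 1
g(10) = mex{1} = 0
The P-positions (g = 0) in 0..10 are 0, 2, 4, 6, 8, 10.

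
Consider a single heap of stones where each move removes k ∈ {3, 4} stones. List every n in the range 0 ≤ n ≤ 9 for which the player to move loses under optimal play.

Compute g(0), g(1), … for moves {3, 4}:
k:     0  1  2  3  4  5  6  7  8  9
g(k):  0  0  0  1  1  1  2  0  0  0
The P-positions (g = 0) in 0..9 are 0, 1, 2, 7, 8, 9.

0, 1, 2, 7, 8, 9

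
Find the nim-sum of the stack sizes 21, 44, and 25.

32

Write each in binary and XOR column by column:
  010101  (21)
  101100  (44)
  011001  (25)
  ------
  100000  (32)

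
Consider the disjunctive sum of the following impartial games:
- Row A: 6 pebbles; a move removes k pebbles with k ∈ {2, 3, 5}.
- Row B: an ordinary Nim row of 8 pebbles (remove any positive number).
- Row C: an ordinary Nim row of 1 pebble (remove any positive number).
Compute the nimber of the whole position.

10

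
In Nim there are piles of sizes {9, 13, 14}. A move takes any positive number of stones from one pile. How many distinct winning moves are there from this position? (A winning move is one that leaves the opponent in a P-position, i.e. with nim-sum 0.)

Compute the nim-sum pairwise:
9 ⊕ 13 = 4
4 ⊕ 14 = 10
The overall nim-sum is X = 10. A pile of size p has a winning move iff p XOR X < p (reduce it to p XOR X).
  9: 9 XOR 10 = 3 < 9 — winning move (to 3).
  13: 13 XOR 10 = 7 < 13 — winning move (to 7).
  14: 14 XOR 10 = 4 < 14 — winning move (to 4).
That gives 3 winning moves.

3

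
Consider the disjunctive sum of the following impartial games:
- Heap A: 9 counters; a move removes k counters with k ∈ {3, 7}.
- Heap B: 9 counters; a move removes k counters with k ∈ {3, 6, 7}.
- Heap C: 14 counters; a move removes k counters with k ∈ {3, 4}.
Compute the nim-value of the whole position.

2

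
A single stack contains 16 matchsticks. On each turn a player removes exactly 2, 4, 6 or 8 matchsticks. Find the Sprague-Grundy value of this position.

Compute g(0), g(1), … for moves {2, 4, 6, 8}:
k:     0  1  2  3  4  5  6  7  8  9 10 11 12 13 14 15 16
g(k):  0  0  1  1  2  2  3  3  4  4  0  0  1  1  2  2  3
So g(16) = 3.

3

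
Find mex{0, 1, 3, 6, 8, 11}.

2

The values 0, 1 are all present; 2 is the first non-negative integer missing from the set.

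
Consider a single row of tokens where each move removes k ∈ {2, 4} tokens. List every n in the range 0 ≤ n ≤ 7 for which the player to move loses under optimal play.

0, 1, 6, 7

Grundy values for subtraction set {2, 4}:
g(0) = mex{} = 0
g(1) = mex{} = 0
g(2) = mex{0} = 1
g(3) = mex{0} = 1
g(4) = mex{0,1} = 2
g(5) = mex{0,1} = 2
g(6) = mex{1,2} = 0
g(7) = mex{1,2} = 0
The P-positions (g = 0) in 0..7 are 0, 1, 6, 7.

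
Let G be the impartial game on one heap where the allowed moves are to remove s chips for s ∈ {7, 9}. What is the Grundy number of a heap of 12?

Compute g(0), g(1), … for moves {7, 9}:
k:     0  1  2  3  4  5  6  7  8  9 10 11 12
g(k):  0  0  0  0  0  0  0  1  1  1  1  1  1
So g(12) = 1.

1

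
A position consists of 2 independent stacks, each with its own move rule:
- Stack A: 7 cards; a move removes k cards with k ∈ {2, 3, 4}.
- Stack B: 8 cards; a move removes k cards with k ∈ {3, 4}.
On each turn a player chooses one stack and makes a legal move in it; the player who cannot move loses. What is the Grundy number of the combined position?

0

Grundy values for stack A (subtraction set {2, 3, 4}):
k:     0  1  2  3  4  5  6  7
g(k):  0  0  1  1  2  2  0  0
So g(7) = 0.
Grundy values for stack B (subtraction set {3, 4}):
g(0) = mex{} = 0
g(1) = mex{} = 0
g(2) = mex{} = 0
g(3) = mex{0} = 1
g(4) = mex{0} = 1
g(5) = mex{0} = 1
g(6) = mex{0,1} = 2
g(7) = mex{1} = 0
g(8) = mex{1} = 0
So g(8) = 0.
The value of a disjunctive sum is the nim-sum of the parts.
Combined value = 0 XOR 0 = 0.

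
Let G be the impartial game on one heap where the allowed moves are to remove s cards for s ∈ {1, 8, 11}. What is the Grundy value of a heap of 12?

Grundy values for subtraction set {1, 8, 11}:
g(0) = mex{} = 0
g(1) = mex{0} = 1
g(2) = mex{1} = 0
g(3) = mex{0} = 1
g(4) = mex{1} = 0
g(5) = mex{0} = 1
g(6) = mex{1} = 0
g(7) = mex{0} = 1
g(8) = mex{0,1} = 2
g(9) = mex{1,2} = 0
g(10) = mex{0} = 1
g(11) = mex{0,1} = 2
g(12) = mex{0,1,2} = 3
So g(12) = 3.

3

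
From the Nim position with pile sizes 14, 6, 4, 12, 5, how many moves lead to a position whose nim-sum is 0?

Compute the nim-sum pairwise:
14 XOR 6 = 8
8 XOR 4 = 12
12 XOR 12 = 0
0 XOR 5 = 5
The overall nim-sum is X = 5. A pile of size p has a winning move iff p XOR X < p (reduce it to p XOR X).
  14: 14 XOR 5 = 11 < 14 — winning move (to 11).
  6: 6 XOR 5 = 3 < 6 — winning move (to 3).
  4: 4 XOR 5 = 1 < 4 — winning move (to 1).
  12: 12 XOR 5 = 9 < 12 — winning move (to 9).
  5: 5 XOR 5 = 0 < 5 — winning move (to 0).
That gives 5 winning moves.

5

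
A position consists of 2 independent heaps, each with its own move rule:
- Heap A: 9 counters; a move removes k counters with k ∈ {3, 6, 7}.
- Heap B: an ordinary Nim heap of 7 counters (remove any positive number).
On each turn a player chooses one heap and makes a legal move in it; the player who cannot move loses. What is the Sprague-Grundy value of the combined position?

4

For heap A, compute g(0), g(1), … with moves {3, 6, 7}:
k:     0  1  2  3  4  5  6  7  8  9
g(k):  0  0  0  1  1  1  2  2  2  3
So g(9) = 3.
Heap B is a plain Nim heap of size 7, so its Grundy value is 7.
By the Sprague-Grundy theorem, the Grundy value of a sum of independent games is the XOR of the component values.
Combined value = 3 XOR 7 = 4.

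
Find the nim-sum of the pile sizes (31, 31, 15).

15

Compute the nim-sum pairwise:
31 XOR 31 = 0
0 XOR 15 = 15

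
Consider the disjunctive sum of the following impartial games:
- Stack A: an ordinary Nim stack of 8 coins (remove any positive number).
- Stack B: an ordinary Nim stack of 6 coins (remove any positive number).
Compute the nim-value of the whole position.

Stack A is a plain Nim stack of size 8, so its Grundy value is 8.
Stack B is a plain Nim stack of size 6, so its Grundy value is 6.
By the Sprague-Grundy theorem, the Grundy value of a sum of independent games is the XOR of the component values.
Combined value = 8 XOR 6 = 14.

14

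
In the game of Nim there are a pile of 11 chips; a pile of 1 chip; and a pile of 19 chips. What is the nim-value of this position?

Nim-sum: 11 ^ 1 ^ 19 = 25.

25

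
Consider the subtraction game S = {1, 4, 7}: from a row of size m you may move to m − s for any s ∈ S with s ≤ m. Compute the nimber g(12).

Grundy values for subtraction set {1, 4, 7}:
k:     0  1  2  3  4  5  6  7  8  9 10 11 12
g(k):  0  1  0  1  2  0  1  2  0  1  0  1  2
So g(12) = 2.

2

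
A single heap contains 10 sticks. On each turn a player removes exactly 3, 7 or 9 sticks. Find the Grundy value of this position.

Build the Grundy sequence with g(k) = mex{g(k−s) : s ∈ {3, 7, 9}, s ≤ k}:
g(0) = mex{} = 0
g(1) = mex{} = 0
g(2) = mex{} = 0
g(3) = mex{0} = 1
g(4) = mex{0} = 1
g(5) = mex{0} = 1
g(6) = mex{1} = 0
g(7) = mex{0,1} = 2
g(8) = mex{0,1} = 2
g(9) = mex{0} = 1
g(10) = mex{0,1,2} = 3
So g(10) = 3.

3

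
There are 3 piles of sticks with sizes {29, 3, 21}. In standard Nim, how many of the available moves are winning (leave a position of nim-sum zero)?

1

Nim-sum: 29 ^ 3 ^ 21 = 11.
The overall nim-sum is X = 11. A pile of size p has a winning move iff p XOR X < p (reduce it to p XOR X).
  29: 29 XOR 11 = 22 < 29 — winning move (to 22).
  3: 3 XOR 11 = 8 ≥ 3 — no move.
  21: 21 XOR 11 = 30 ≥ 21 — no move.
That gives 1 winning move.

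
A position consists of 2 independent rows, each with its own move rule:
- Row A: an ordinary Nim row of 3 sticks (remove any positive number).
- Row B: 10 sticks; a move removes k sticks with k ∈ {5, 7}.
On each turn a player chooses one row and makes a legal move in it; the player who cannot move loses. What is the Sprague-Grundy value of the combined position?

Row A is a plain Nim row of size 3, so its Grundy value is 3.
For row B, compute g(0), g(1), … with moves {5, 7}:
g(0) = mex{} = 0
g(1) = mex{} = 0
g(2) = mex{} = 0
g(3) = mex{} = 0
g(4) = mex{} = 0
g(5) = mex{0} = 1
g(6) = mex{0} = 1
g(7) = mex{0} = 1
g(8) = mex{0} = 1
g(9) = mex{0} = 1
g(10) = mex{0,1} = 2
So g(10) = 2.
The value of a disjunctive sum is the nim-sum of the parts.
Combined value = 3 ⊕ 2 = 1.

1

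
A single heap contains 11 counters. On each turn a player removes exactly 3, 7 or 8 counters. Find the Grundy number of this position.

0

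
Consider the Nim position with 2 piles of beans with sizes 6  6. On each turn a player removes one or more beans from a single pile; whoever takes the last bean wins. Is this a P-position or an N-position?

Write each in binary and XOR column by column:
  110  (6)
  110  (6)
  ---
  000  (0)
The nim-sum is 0, so this is a P-position: the player to move is in a losing position under optimal play.

P-position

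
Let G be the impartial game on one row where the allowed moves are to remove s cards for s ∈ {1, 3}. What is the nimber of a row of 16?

Compute g(0), g(1), … for moves {1, 3}:
k:     0  1  2  3  4  5  6  7  8  9 10 11 12 13 14 15 16
g(k):  0  1  0  1  0  1  0  1  0  1  0  1  0  1  0  1  0
So g(16) = 0.

0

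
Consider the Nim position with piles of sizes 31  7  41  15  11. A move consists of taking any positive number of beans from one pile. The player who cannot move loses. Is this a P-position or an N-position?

Compute the nim-sum pairwise:
31 ^ 7 = 24
24 ^ 41 = 49
49 ^ 15 = 62
62 ^ 11 = 53
The nim-sum is 53 ≠ 0, so this is an N-position: the player to move can win.

N-position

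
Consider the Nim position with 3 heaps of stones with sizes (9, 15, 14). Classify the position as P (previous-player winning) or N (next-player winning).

N-position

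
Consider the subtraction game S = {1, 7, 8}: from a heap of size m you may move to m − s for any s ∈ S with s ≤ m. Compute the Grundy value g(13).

3

Compute g(0), g(1), … for moves {1, 7, 8}:
g(0) = mex{} = 0
g(1) = mex{0} = 1
g(2) = mex{1} = 0
g(3) = mex{0} = 1
g(4) = mex{1} = 0
g(5) = mex{0} = 1
g(6) = mex{1} = 0
g(7) = mex{0} = 1
g(8) = mex{0,1} = 2
g(9) = mex{0,1,2} = 3
g(10) = mex{0,1,3} = 2
g(11) = mex{0,1,2} = 3
g(12) = mex{0,1,3} = 2
g(13) = mex{0,1,2} = 3
So g(13) = 3.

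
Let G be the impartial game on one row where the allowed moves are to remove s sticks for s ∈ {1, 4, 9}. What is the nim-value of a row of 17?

Grundy values for subtraction set {1, 4, 9}:
k:     0  1  2  3  4  5  6  7  8  9 10 11 12 13 14 15 16 17
g(k):  0  1  0  1  2  0  1  0  1  2  0  1  0  1  2  0  1  0
So g(17) = 0.

0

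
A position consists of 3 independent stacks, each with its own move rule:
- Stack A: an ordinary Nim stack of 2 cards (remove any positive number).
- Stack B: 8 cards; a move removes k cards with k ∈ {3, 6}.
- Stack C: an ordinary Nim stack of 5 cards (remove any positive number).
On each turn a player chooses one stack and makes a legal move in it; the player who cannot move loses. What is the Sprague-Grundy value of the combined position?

5

Stack A is a plain Nim stack of size 2, so its Grundy value is 2.
For stack B, compute g(0), g(1), … with moves {3, 6}:
k:     0  1  2  3  4  5  6  7  8
g(k):  0  0  0  1  1  1  2  2  2
So g(8) = 2.
Stack C is a plain Nim stack of size 5, so its Grundy value is 5.
By the Sprague-Grundy theorem, the Grundy value of a sum of independent games is the XOR of the component values.
Combined value = 2 XOR 2 XOR 5 = 5.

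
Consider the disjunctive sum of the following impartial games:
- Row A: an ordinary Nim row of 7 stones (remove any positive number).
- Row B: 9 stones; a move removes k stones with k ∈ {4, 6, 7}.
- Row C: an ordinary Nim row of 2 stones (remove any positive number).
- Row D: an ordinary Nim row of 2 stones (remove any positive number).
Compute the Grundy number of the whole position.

5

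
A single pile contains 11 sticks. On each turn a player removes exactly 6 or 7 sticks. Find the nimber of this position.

Compute g(0), g(1), … for moves {6, 7}:
g(0) = mex{} = 0
g(1) = mex{} = 0
g(2) = mex{} = 0
g(3) = mex{} = 0
g(4) = mex{} = 0
g(5) = mex{} = 0
g(6) = mex{0} = 1
g(7) = mex{0} = 1
g(8) = mex{0} = 1
g(9) = mex{0} = 1
g(10) = mex{0} = 1
g(11) = mex{0} = 1
So g(11) = 1.

1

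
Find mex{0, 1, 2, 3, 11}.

The values 0, 1, 2, 3 are all present; 4 is the first non-negative integer missing from the set.

4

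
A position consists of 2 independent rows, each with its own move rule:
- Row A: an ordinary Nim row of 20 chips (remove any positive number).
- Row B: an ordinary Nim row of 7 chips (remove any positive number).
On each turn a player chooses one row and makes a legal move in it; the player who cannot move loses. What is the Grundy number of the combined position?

Row A is a plain Nim row of size 20, so its Grundy value is 20.
Row B is a plain Nim row of size 7, so its Grundy value is 7.
By the Sprague-Grundy theorem, the Grundy value of a sum of independent games is the XOR of the component values.
Combined value = 20 ⊕ 7 = 19.

19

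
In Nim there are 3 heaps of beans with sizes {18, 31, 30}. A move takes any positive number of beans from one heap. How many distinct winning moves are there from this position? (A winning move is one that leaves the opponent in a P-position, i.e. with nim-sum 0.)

3

Compute the nim-sum pairwise:
18 ⊕ 31 = 13
13 ⊕ 30 = 19
The overall nim-sum is X = 19. A heap of size p has a winning move iff p XOR X < p (reduce it to p XOR X).
  18: 18 XOR 19 = 1 < 18 — winning move (to 1).
  31: 31 XOR 19 = 12 < 31 — winning move (to 12).
  30: 30 XOR 19 = 13 < 30 — winning move (to 13).
That gives 3 winning moves.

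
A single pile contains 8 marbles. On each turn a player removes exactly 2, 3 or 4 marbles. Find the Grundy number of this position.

1

Build the Grundy sequence with g(k) = mex{g(k−s) : s ∈ {2, 3, 4}, s ≤ k}:
g(0) = mex{} = 0
g(1) = mex{} = 0
g(2) = mex{0} = 1
g(3) = mex{0} = 1
g(4) = mex{0,1} = 2
g(5) = mex{0,1} = 2
g(6) = mex{1,2} = 0
g(7) = mex{1,2} = 0
g(8) = mex{0,2} = 1
So g(8) = 1.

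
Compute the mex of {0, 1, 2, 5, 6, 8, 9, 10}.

The values 0, 1, 2 are all present; 3 is the first non-negative integer missing from the set.

3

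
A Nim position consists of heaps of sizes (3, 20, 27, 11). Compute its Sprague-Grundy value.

7

Compute the nim-sum pairwise:
3 ⊕ 20 = 23
23 ⊕ 27 = 12
12 ⊕ 11 = 7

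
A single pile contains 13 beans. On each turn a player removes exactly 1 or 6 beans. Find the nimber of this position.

2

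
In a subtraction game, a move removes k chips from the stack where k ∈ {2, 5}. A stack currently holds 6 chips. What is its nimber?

Grundy values for subtraction set {2, 5}:
g(0) = mex{} = 0
g(1) = mex{} = 0
g(2) = mex{0} = 1
g(3) = mex{0} = 1
g(4) = mex{1} = 0
g(5) = mex{0,1} = 2
g(6) = mex{0} = 1
So g(6) = 1.

1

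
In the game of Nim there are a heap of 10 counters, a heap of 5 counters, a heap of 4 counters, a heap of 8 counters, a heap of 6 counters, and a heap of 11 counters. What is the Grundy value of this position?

Nim-sum: 10 ^ 5 ^ 4 ^ 8 ^ 6 ^ 11 = 14.

14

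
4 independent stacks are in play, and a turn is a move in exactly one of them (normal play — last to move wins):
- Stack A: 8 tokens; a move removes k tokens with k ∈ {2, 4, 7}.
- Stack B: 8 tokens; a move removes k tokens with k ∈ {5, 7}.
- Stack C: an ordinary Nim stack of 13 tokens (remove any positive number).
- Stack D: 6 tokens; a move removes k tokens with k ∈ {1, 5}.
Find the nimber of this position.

13

Grundy values for stack A (subtraction set {2, 4, 7}):
k:     0  1  2  3  4  5  6  7  8
g(k):  0  0  1  1  2  2  0  3  1
So g(8) = 1.
For stack B, compute g(0), g(1), … with moves {5, 7}:
k:     0  1  2  3  4  5  6  7  8
g(k):  0  0  0  0  0  1  1  1  1
So g(8) = 1.
Stack C is a plain Nim stack of size 13, so its Grundy value is 13.
For stack D, compute g(0), g(1), … with moves {1, 5}:
k:     0  1  2  3  4  5  6
g(k):  0  1  0  1  0  1  0
So g(6) = 0.
The value of a disjunctive sum is the nim-sum of the parts.
Combined value = 1 XOR 1 XOR 13 XOR 0 = 13.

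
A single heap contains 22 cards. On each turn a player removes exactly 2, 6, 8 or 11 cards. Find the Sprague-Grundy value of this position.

2

Build the Grundy sequence with g(k) = mex{g(k−s) : s ∈ {2, 6, 8, 11}, s ≤ k}:
k:     0  1  2  3  4  5  6  7  8  9 10 11 12 13 14 15 16 17 18 19 20 21 22
g(k):  0  0  1  1  0  0  1  1  2  2  3  3  2  2  0  3  1  0  0  1  1  0  2
So g(22) = 2.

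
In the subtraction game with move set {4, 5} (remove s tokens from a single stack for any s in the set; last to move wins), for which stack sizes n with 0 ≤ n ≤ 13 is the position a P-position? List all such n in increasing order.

Build the Grundy sequence with g(k) = mex{g(k−s) : s ∈ {4, 5}, s ≤ k}:
k:     0  1  2  3  4  5  6  7  8  9 10 11 12 13
g(k):  0  0  0  0  1  1  1  1  2  0  0  0  0  1
The P-positions (g = 0) in 0..13 are 0, 1, 2, 3, 9, 10, 11, 12.

0, 1, 2, 3, 9, 10, 11, 12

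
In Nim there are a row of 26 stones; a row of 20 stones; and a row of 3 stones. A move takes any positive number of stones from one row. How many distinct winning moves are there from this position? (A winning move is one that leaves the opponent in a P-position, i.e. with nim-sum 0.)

Nim-sum: 26 XOR 20 XOR 3 = 13.
The overall nim-sum is X = 13. A row of size p has a winning move iff p XOR X < p (reduce it to p XOR X).
  26: 26 XOR 13 = 23 < 26 — winning move (to 23).
  20: 20 XOR 13 = 25 ≥ 20 — no move.
  3: 3 XOR 13 = 14 ≥ 3 — no move.
That gives 1 winning move.

1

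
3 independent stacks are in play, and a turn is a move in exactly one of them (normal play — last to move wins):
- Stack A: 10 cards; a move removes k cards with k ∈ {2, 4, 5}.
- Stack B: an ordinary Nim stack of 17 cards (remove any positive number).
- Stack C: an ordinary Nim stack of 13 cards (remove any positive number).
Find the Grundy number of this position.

29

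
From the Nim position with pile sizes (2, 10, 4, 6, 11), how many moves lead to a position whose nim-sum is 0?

1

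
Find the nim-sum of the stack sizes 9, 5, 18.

Nim-sum: 9 XOR 5 XOR 18 = 30.

30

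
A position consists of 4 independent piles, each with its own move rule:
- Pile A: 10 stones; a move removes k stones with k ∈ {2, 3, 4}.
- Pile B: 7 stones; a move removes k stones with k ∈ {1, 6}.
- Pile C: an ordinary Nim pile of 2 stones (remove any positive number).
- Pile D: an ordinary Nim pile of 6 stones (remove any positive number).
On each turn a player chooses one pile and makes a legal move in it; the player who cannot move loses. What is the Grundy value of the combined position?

6

For pile A, compute g(0), g(1), … with moves {2, 3, 4}:
k:     0  1  2  3  4  5  6  7  8  9 10
g(k):  0  0  1  1  2  2  0  0  1  1  2
So g(10) = 2.
Grundy values for pile B (subtraction set {1, 6}):
k:     0  1  2  3  4  5  6  7
g(k):  0  1  0  1  0  1  2  0
So g(7) = 0.
Pile C is a plain Nim pile of size 2, so its Grundy value is 2.
Pile D is a plain Nim pile of size 6, so its Grundy value is 6.
By the Sprague-Grundy theorem, the Grundy value of a sum of independent games is the XOR of the component values.
Combined value = 2 ⊕ 0 ⊕ 2 ⊕ 6 = 6.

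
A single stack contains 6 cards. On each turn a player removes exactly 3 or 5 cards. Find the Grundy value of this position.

Build the Grundy sequence with g(k) = mex{g(k−s) : s ∈ {3, 5}, s ≤ k}:
k:     0  1  2  3  4  5  6
g(k):  0  0  0  1  1  1  2
So g(6) = 2.

2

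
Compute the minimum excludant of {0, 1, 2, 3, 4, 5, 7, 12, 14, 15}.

6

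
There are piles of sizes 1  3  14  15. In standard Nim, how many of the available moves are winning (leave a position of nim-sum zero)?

3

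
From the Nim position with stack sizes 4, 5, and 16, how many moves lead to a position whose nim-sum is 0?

1

Compute the nim-sum pairwise:
4 ^ 5 = 1
1 ^ 16 = 17
The overall nim-sum is X = 17. A stack of size p has a winning move iff p XOR X < p (reduce it to p XOR X).
  4: 4 XOR 17 = 21 ≥ 4 — no move.
  5: 5 XOR 17 = 20 ≥ 5 — no move.
  16: 16 XOR 17 = 1 < 16 — winning move (to 1).
That gives 1 winning move.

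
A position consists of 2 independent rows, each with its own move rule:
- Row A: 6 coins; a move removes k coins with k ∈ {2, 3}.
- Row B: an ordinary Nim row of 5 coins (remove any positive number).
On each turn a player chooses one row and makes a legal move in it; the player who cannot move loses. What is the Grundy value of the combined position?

5

For row A, compute g(0), g(1), … with moves {2, 3}:
g(0) = mex{} = 0
g(1) = mex{} = 0
g(2) = mex{0} = 1
g(3) = mex{0} = 1
g(4) = mex{0,1} = 2
g(5) = mex{1} = 0
g(6) = mex{1,2} = 0
So g(6) = 0.
Row B is a plain Nim row of size 5, so its Grundy value is 5.
By the Sprague-Grundy theorem, the Grundy value of a sum of independent games is the XOR of the component values.
Combined value = 0 XOR 5 = 5.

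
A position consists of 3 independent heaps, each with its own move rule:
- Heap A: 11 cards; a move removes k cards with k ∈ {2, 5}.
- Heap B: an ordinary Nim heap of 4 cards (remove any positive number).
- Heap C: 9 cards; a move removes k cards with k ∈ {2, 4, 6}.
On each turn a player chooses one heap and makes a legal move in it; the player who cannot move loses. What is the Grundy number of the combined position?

4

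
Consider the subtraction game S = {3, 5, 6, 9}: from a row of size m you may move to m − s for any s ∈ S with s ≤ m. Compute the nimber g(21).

3

Build the Grundy sequence with g(k) = mex{g(k−s) : s ∈ {3, 5, 6, 9}, s ≤ k}:
k:     0  1  2  3  4  5  6  7  8  9 10 11 12 13 14 15 16 17 18 19 20 21
g(k):  0  0  0  1  1  1  2  2  2  3  3  3  0  0  0  1  1  1  2  2  2  3
So g(21) = 3.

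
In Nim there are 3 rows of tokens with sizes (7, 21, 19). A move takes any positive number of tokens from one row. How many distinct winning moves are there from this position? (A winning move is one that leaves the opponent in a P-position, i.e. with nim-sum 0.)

3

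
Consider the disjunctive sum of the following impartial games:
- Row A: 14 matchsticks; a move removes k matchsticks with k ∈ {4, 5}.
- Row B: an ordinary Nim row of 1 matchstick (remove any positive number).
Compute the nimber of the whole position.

0

Grundy values for row A (subtraction set {4, 5}):
g(0) = mex{} = 0
g(1) = mex{} = 0
g(2) = mex{} = 0
g(3) = mex{} = 0
g(4) = mex{0} = 1
g(5) = mex{0} = 1
g(6) = mex{0} = 1
g(7) = mex{0} = 1
g(8) = mex{0,1} = 2
g(9) = mex{1} = 0
g(10) = mex{1} = 0
g(11) = mex{1} = 0
g(12) = mex{1,2} = 0
g(13) = mex{0,2} = 1
g(14) = mex{0} = 1
So g(14) = 1.
Row B is a plain Nim row of size 1, so its Grundy value is 1.
By the Sprague-Grundy theorem, the Grundy value of a sum of independent games is the XOR of the component values.
Combined value = 1 ⊕ 1 = 0.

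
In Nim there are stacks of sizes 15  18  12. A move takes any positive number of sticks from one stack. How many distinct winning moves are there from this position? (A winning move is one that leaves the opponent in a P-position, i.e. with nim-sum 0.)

1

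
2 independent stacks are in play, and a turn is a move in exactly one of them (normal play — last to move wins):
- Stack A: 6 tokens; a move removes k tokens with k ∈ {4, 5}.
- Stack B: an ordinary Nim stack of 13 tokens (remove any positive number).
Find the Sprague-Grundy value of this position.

12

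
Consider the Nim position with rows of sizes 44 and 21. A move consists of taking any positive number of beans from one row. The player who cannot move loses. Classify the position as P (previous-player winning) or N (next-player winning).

Compute the nim-sum pairwise:
44 XOR 21 = 57
The nim-sum is 57 ≠ 0, so this is an N-position: the player to move can win.

N-position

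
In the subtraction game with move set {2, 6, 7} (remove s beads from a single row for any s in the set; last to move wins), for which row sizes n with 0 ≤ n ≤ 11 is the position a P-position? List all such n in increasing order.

Build the Grundy sequence with g(k) = mex{g(k−s) : s ∈ {2, 6, 7}, s ≤ k}:
k:     0  1  2  3  4  5  6  7  8  9 10 11
g(k):  0  0  1  1  0  0  1  1  2  0  3  1
The P-positions (g = 0) in 0..11 are 0, 1, 4, 5, 9.

0, 1, 4, 5, 9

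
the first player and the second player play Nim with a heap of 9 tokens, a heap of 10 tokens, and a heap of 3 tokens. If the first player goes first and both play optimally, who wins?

In binary:
  1001  (9)
  1010  (10)
  0011  (3)
  ----
  0000  (0)
The nim-sum is 0, so this is a P-position: the player to move is in a losing position under optimal play; the first player is about to move from it and so loses — the second player wins.

the second player wins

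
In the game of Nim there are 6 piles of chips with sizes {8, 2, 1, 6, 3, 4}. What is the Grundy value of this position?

Compute the nim-sum pairwise:
8 ⊕ 2 = 10
10 ⊕ 1 = 11
11 ⊕ 6 = 13
13 ⊕ 3 = 14
14 ⊕ 4 = 10

10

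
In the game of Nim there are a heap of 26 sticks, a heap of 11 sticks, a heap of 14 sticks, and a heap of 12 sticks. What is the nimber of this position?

Compute the nim-sum pairwise:
26 XOR 11 = 17
17 XOR 14 = 31
31 XOR 12 = 19

19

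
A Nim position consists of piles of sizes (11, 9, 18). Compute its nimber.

In binary:
  01011  (11)
  01001  (9)
  10010  (18)
  -----
  10000  (16)

16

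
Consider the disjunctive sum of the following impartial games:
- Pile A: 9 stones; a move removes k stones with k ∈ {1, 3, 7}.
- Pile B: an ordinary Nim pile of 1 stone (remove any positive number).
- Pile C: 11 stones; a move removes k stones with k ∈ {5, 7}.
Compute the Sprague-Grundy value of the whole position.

2

Grundy values for pile A (subtraction set {1, 3, 7}):
k:     0  1  2  3  4  5  6  7  8  9
g(k):  0  1  0  1  0  1  0  1  0  1
So g(9) = 1.
Pile B is a plain Nim pile of size 1, so its Grundy value is 1.
Grundy values for pile C (subtraction set {5, 7}):
k:     0  1  2  3  4  5  6  7  8  9 10 11
g(k):  0  0  0  0  0  1  1  1  1  1  2  2
So g(11) = 2.
By the Sprague-Grundy theorem, the Grundy value of a sum of independent games is the XOR of the component values.
Combined value = 1 XOR 1 XOR 2 = 2.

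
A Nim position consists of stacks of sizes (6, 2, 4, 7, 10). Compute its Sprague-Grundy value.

Nim-sum: 6 ⊕ 2 ⊕ 4 ⊕ 7 ⊕ 10 = 13.

13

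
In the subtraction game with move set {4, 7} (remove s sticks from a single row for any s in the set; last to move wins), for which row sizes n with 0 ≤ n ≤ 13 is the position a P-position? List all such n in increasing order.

Compute g(0), g(1), … for moves {4, 7}:
k:     0  1  2  3  4  5  6  7  8  9 10 11 12 13
g(k):  0  0  0  0  1  1  1  1  2  2  2  0  0  0
The P-positions (g = 0) in 0..13 are 0, 1, 2, 3, 11, 12, 13.

0, 1, 2, 3, 11, 12, 13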